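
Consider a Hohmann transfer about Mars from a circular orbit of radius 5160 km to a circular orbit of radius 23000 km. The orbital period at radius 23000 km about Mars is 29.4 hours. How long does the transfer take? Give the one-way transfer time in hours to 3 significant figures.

From Kepler's third law T² = 4π²r³/μ at r = 23000 km, T = 29.4 hours = 29.4 × 3600 s = 1.0584×10^5 s: μ = 4π²r³/T² = 42878.9 km³/s².
Transfer-ellipse semi-major axis a_t = (r₁ + r₂)/2 = (5160 + 23000)/2 = 14080 km.
By Kepler's third law the transfer-orbit period is T = 2π√(a_t³/μ), so t = T/2 = 25350 s.
Converting: 25350 s ÷ 3600 s/hour = 7.04 hours.

t = 7.04 hours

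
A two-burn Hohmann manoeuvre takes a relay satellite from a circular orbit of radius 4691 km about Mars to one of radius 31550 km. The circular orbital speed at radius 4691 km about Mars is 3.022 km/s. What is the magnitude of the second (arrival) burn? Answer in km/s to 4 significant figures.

From the circular-orbit relation v² = μ/r at r = 4691 km: μ = v²r = (3.022)² × 4691 = 42840.5 km³/s².
Semi-major axis of the transfer orbit: a_t = (4691 + 31550)/2 = 18120.5 km.
On the circular orbit at r = 31550 km, v_c = √(μ/r) = 1.1653 km/s.
Transfer-orbit speed at the same r (vis-viva, a = a_t): v_t = √[μ(2/r − 1/a_t)] = 0.59289 km/s.
Δv₂ = |v_t − v_c| = |0.59289 − 1.1653| = 0.5724 km/s.

Δv₂ = 0.5724 km/s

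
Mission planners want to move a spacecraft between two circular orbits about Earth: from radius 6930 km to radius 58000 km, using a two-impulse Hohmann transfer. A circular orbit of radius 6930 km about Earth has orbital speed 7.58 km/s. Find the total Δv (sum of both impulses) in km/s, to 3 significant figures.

Δv = 3.96 km/s

From the circular-orbit relation v² = μ/r at r = 6930 km: μ = v²r = (7.58)² × 6930 = 3.98173×10^5 km³/s².
The Hohmann ellipse has a_t = (r₁ + r₂)/2 = 32465 km.
At r₁ the circular-orbit speed is v₁ = √(μ/r₁) = 7.58000 km/s.
Transfer-orbit speed at r₁ (vis-viva): v_p = √[μ(2/r₁ − 1/a_t)] = 10.1315 km/s.
First burn Δv₁ = |v_p − v₁| = 2.5515 km/s.
Circular speed at r₂: v₂ = √(μ/r₂) = 2.6201 km/s.
Transfer-orbit speed at r₂: v_a = √[μ(2/r₂ − 1/a_t)] = 1.2105 km/s.
Second burn Δv₂ = |v₂ − v_a| = 1.4096 km/s.
Δv = Δv₁ + Δv₂ = 2.5515 + 1.4096 = 3.961 km/s.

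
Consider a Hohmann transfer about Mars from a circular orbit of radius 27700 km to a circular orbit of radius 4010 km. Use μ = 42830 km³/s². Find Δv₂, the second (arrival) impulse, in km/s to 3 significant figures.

Δv₂ = 1.05 km/s

The Hohmann ellipse has a_t = (r₁ + r₂)/2 = 15855 km.
On the circular orbit at r = 4010 km, v_c = √(μ/r) = 3.268 km/s.
Transfer-orbit speed at the same r (vis-viva, a = a_t): v_t = √[μ(2/r − 1/a_t)] = 4.320 km/s.
Δv₂ = |v_t − v_c| = |4.320 − 3.268| = 1.052 km/s.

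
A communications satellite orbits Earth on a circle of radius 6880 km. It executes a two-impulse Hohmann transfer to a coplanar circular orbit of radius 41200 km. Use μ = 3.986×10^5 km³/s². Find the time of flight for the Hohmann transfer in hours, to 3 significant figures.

Transfer-ellipse semi-major axis a_t = (r₁ + r₂)/2 = (6880 + 41200)/2 = 24040 km.
Half the transfer-orbit period gives t = π√(a_t³/μ) = 18550 s.
Converting: 18550 s ÷ 3600 s/hour = 5.15 hours.

t = 5.15 hours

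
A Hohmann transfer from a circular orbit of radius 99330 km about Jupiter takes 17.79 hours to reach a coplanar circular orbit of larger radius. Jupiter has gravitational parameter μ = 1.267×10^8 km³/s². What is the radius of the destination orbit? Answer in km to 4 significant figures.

r₂ = 6.503×10^5 km

Transfer time t = 17.79 hours = 64044 s, and t = π√(a_t³/μ).
So a_t = (μ t²/π²)^(1/3) = (1.267×10^8 × (64044)² / π²)^(1/3) = 3.7481×10^5 km.
Since a_t = (r₁ + r₂)/2, r₂ = 2a_t − r₁ = 2×3.7481×10^5 − 99330 = 6.5029×10^5 km.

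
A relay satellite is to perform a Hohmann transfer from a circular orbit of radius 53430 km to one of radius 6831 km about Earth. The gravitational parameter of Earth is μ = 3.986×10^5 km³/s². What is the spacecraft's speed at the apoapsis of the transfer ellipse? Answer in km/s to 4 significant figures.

v = 1.301 km/s

Transfer-ellipse semi-major axis a_t = (r₁ + r₂)/2 = (53430 + 6831)/2 = 30130.5 km.
The apoapsis of the transfer ellipse is at r = 53430 km.
Vis-viva: v = √[μ(2/r − 1/a_t)] = √[3.986×10^5 × (2/53430 − 1/30130.5)] = 1.301 km/s.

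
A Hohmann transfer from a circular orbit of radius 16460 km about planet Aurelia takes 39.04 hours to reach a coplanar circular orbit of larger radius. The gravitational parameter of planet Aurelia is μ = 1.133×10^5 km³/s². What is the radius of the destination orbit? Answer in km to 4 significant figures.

Transfer time t = 39.04 hours = 1.40544×10^5 s, and t = π√(a_t³/μ).
So a_t = (μ t²/π²)^(1/3) = (1.133×10^5 × (1.40544×10^5)² / π²)^(1/3) = 60980 km.
Since a_t = (r₁ + r₂)/2, r₂ = 2a_t − r₁ = 2×60980 − 16460 = 1.055×10^5 km.

r₂ = 1.055×10^5 km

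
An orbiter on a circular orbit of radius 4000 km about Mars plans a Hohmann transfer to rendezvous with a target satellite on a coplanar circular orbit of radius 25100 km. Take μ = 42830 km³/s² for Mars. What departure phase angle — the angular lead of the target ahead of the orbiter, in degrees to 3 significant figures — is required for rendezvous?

φ = 101°

Transfer-ellipse semi-major axis a_t = (r₁ + r₂)/2 = (4000 + 25100)/2 = 14550 km.
Transfer time t = π√(a_t³/μ) = 26642 s.
Target angular speed ω₂ = √(μ/r₂³) = 5.2043×10^-5 rad/s.
Angle swept by the target during transfer: ω₂·t = 1.3865 rad = 79.44°.
The orbiter traverses 180° on the transfer ellipse, so the target must lead by 180° − 79.44° = 101°.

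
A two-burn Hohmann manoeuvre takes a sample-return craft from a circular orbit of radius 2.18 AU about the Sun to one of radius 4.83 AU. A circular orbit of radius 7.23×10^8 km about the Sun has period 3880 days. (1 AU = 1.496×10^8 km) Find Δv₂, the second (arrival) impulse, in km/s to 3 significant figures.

From Kepler's third law T² = 4π²r³/μ at r = 7.23×10^8 km, T = 3880 days = 3880 × 86400 s = 3.35232×10^8 s: μ = 4π²r³/T² = 1.32765×10^11 km³/s².
In km: r₁ = 2.18 × 1.496×10^8 = 3.26128×10^8 km; r₂ = 4.83 × 1.496×10^8 = 7.22568×10^8 km.
Transfer-ellipse semi-major axis a_t = (r₁ + r₂)/2 = (3.26128×10^8 + 7.22568×10^8)/2 = 5.24348×10^8 km.
Circular speed at r = 7.22568×10^8 km: v_c = √(μ/r) = 13.555 km/s.
Vis-viva on the transfer ellipse at r = 7.22568×10^8 km gives v_t = √[μ(2/r − 1/a_t)] = 10.690 km/s.
Δv₂ = |v_t − v_c| = |10.690 − 13.555| = 2.865 km/s.

Δv₂ = 2.86 km/s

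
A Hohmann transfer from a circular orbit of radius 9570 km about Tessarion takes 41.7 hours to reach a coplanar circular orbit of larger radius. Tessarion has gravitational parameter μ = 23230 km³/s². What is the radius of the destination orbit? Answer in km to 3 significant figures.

Transfer time t = 41.7 hours = 1.5012×10^5 s, and t = π√(a_t³/μ).
So a_t = (μ t²/π²)^(1/3) = (23230 × (1.5012×10^5)² / π²)^(1/3) = 37573 km.
Since a_t = (r₁ + r₂)/2, r₂ = 2a_t − r₁ = 2×37573 − 9570 = 65576 km.

r₂ = 65600 km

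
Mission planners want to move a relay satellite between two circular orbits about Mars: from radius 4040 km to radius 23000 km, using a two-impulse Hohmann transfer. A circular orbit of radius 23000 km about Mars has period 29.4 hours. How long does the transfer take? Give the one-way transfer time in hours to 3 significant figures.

From Kepler's third law T² = 4π²r³/μ at r = 23000 km, T = 29.4 hours = 29.4 × 3600 s = 1.0584×10^5 s: μ = 4π²r³/T² = 42878.9 km³/s².
Transfer-ellipse semi-major axis a_t = (r₁ + r₂)/2 = (4040 + 23000)/2 = 13520 km.
By Kepler's third law the transfer-orbit period is T = 2π√(a_t³/μ), so t = T/2 = 23850.3 s.
Converting: 23850.3 s ÷ 3600 s/hour = 6.63 hours.

t = 6.63 hours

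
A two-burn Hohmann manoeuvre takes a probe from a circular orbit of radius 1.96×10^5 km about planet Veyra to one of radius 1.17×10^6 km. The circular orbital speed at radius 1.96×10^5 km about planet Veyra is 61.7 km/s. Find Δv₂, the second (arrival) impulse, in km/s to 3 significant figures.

Δv₂ = 11.7 km/s

From the circular-orbit relation v² = μ/r at r = 1.96×10^5 km: μ = v²r = (61.7)² × 1.96×10^5 = 7.46150×10^8 km³/s².
Semi-major axis of the transfer orbit: a_t = (1.960×10^5 + 1.170×10^6)/2 = 6.830×10^5 km.
On the circular orbit at r = 1.170×10^6 km, v_c = √(μ/r) = 25.2534 km/s.
Vis-viva on the transfer ellipse at r = 1.170×10^6 km gives v_t = √[μ(2/r − 1/a_t)] = 13.5281 km/s.
Δv₂ = |v_t − v_c| = |13.5281 − 25.2534| = 11.73 km/s.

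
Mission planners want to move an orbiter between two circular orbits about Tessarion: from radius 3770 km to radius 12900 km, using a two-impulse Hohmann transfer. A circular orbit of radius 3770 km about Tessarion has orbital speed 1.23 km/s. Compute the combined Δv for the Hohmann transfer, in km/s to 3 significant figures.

Δv = 0.518 km/s

From the circular-orbit relation v² = μ/r at r = 3770 km: μ = v²r = (1.23)² × 3770 = 5703.63 km³/s².
Transfer-ellipse semi-major axis a_t = (r₁ + r₂)/2 = (3770 + 12900)/2 = 8335 km.
Circular speed at r₁: v₁ = √(μ/r₁) = √(5703.63/3770) = 1.2300 km/s.
On the transfer ellipse at r₁, v² = μ(2/r − 1/a) gives v_p = √[μ(2/r₁ − 1/a_t)] = 1.5302 km/s.
First burn Δv₁ = |v_p − v₁| = 0.3002 km/s.
At r₂, v₂ = √(μ/r₂) = 0.6649 km/s.
Transfer-orbit speed at r₂: v_a = √[μ(2/r₂ − 1/a_t)] = 0.4472 km/s.
Second burn Δv₂ = |v₂ − v_a| = 0.2177 km/s.
Total Δv = Δv₁ + Δv₂ = 0.5179 km/s.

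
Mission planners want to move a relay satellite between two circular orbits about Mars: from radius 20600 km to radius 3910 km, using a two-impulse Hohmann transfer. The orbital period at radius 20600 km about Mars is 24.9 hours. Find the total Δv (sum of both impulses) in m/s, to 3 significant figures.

Δv = 1610 m/s

From Kepler's third law T² = 4π²r³/μ at r = 20600 km, T = 24.9 hours = 24.9 × 3600 s = 89640 s: μ = 4π²r³/T² = 42949.5 km³/s².
Transfer-ellipse semi-major axis a_t = (r₁ + r₂)/2 = (20600 + 3910)/2 = 12255 km.
At r₁ the circular-orbit speed is v₁ = √(μ/r₁) = 1.4439 km/s.
Transfer-orbit speed at r₁ (v² = μ(2/r − 1/a)): v_a = √[μ(2/r₁ − 1/a_t)] = 0.81560 km/s.
First burn Δv₁ = |v_a − v₁| = 0.6283 km/s.
At r₂, v₂ = √(μ/r₂) = 3.3143 km/s.
Transfer-orbit speed at r₂: v_p = √[μ(2/r₂ − 1/a_t)] = 4.2970 km/s.
Second burn Δv₂ = |v₂ − v_p| = 0.9827 km/s.
Δv = Δv₁ + Δv₂ = 0.6283 + 0.9827 = 1.611 km/s.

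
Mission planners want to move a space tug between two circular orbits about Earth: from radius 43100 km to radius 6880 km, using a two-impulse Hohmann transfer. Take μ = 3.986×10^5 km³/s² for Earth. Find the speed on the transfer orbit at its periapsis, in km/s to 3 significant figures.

v = 10.0 km/s

Transfer-ellipse semi-major axis a_t = (r₁ + r₂)/2 = (43100 + 6880)/2 = 24990 km.
At periapsis, r = 6880 km.
Applying v² = μ(2/r − 1/a_t): v = 9.996 km/s.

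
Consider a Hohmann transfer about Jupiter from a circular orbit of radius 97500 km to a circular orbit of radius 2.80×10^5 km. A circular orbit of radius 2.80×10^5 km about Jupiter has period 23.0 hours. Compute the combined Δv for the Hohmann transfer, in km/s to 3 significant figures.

Δv = 13.8 km/s

From Kepler's third law T² = 4π²r³/μ at r = 2.80×10^5 km, T = 23.0 hours = 23.0 × 3600 s = 82800 s: μ = 4π²r³/T² = 1.26408×10^8 km³/s².
Transfer-ellipse semi-major axis a_t = (r₁ + r₂)/2 = (97500 + 2.800×10^5)/2 = 1.8875×10^5 km.
At r₁ the circular-orbit speed is v₁ = √(μ/r₁) = 36.0068 km/s.
On the transfer ellipse at r₁, v² = μ(2/r − 1/a) gives v_p = √[μ(2/r₁ − 1/a_t)] = 43.8551 km/s.
First burn Δv₁ = |v_p − v₁| = 7.8483 km/s.
At r₂, v₂ = √(μ/r₂) = 21.2475 km/s.
Transfer-orbit speed at r₂: v_a = √[μ(2/r₂ − 1/a_t)] = 15.2710 km/s.
Second burn Δv₂ = |v₂ − v_a| = 5.9765 km/s.
Total Δv = Δv₁ + Δv₂ = 13.82 km/s.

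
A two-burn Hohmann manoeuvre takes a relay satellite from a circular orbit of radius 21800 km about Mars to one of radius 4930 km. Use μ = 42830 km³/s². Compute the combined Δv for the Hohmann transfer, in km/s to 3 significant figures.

Δv = 1.37 km/s

Transfer-ellipse semi-major axis a_t = (r₁ + r₂)/2 = (21800 + 4930)/2 = 13365 km.
At r₁ the circular-orbit speed is v₁ = √(μ/r₁) = 1.4017 km/s.
Transfer-orbit speed at r₁ (vis-viva): v_a = √[μ(2/r₁ − 1/a_t)] = 0.85130 km/s.
First burn Δv₁ = |v_a − v₁| = 0.5504 km/s.
At r₂, v₂ = √(μ/r₂) = 2.9475 km/s.
Transfer-orbit speed at r₂: v_p = √[μ(2/r₂ − 1/a_t)] = 3.7644 km/s.
Second burn Δv₂ = |v₂ − v_p| = 0.8169 km/s.
Total Δv = Δv₁ + Δv₂ = 1.367 km/s.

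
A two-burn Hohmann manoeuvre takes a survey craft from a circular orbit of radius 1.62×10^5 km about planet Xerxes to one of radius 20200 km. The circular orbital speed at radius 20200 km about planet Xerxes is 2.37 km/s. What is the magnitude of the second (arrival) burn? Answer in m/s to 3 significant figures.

Δv₂ = 790 m/s

From the circular-orbit relation v² = μ/r at r = 20200 km: μ = v²r = (2.37)² × 20200 = 1.13461×10^5 km³/s².
The Hohmann ellipse has a_t = (r₁ + r₂)/2 = 91100 km.
On the circular orbit at r = 20200 km, v_c = √(μ/r) = 2.3700 km/s.
Vis-viva on the transfer ellipse at r = 20200 km gives v_t = √[μ(2/r − 1/a_t)] = 3.1604 km/s.
Δv₂ = |v_t − v_c| = |3.1604 − 2.3700| = 0.7904 km/s.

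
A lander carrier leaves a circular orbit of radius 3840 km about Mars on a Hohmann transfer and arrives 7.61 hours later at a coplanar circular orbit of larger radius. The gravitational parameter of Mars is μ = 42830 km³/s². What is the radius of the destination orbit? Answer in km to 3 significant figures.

r₂ = 25800 km

Transfer time t = 7.61 hours = 27396 s, and t = π√(a_t³/μ).
So a_t = (μ t²/π²)^(1/3) = (42830 × (27396)² / π²)^(1/3) = 14823 km.
Since a_t = (r₁ + r₂)/2, r₂ = 2a_t − r₁ = 2×14823 − 3840 = 25806 km.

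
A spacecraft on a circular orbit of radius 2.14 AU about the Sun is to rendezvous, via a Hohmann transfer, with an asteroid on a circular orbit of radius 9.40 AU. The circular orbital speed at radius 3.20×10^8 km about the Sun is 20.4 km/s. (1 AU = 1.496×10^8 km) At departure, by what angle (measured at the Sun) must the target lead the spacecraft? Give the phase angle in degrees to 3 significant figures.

From the circular-orbit relation v² = μ/r at r = 3.20×10^8 km: μ = v²r = (20.4)² × 3.20×10^8 = 1.33171×10^11 km³/s².
In km: r₁ = 2.14 × 1.496×10^8 = 3.20144×10^8 km; r₂ = 9.40 × 1.496×10^8 = 1.40624×10^9 km.
Transfer-ellipse semi-major axis a_t = (r₁ + r₂)/2 = (3.20144×10^8 + 1.40624×10^9)/2 = 8.63192×10^8 km.
Transfer time t = π√(a_t³/μ) = 2.183×10^8 s.
Target angular speed ω₂ = √(μ/r₂³) = 6.920×10^-9 rad/s.
Angle swept by the target during transfer: ω₂·t = 1.511 rad = 86.57°.
Arrival is 180° from departure on the ellipse, so φ = 180° − 86.57° = 93.4°.

φ = 93.4°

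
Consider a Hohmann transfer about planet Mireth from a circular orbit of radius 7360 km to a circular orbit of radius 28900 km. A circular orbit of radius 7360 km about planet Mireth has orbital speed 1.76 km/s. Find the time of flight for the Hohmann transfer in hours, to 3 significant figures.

t = 14.1 hours

From the circular-orbit relation v² = μ/r at r = 7360 km: μ = v²r = (1.76)² × 7360 = 22798.3 km³/s².
Semi-major axis of the transfer orbit: a_t = (7360 + 28900)/2 = 18130 km.
By Kepler's third law the transfer-orbit period is T = 2π√(a_t³/μ), so t = T/2 = 50790 s.
Converting: 50790 s ÷ 3600 s/hour = 14.1 hours.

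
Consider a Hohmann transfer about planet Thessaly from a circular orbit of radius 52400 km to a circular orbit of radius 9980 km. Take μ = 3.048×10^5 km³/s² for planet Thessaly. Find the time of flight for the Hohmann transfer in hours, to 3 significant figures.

t = 8.71 hours

The Hohmann ellipse has a_t = (r₁ + r₂)/2 = 31190 km.
Half the transfer-orbit period gives t = π√(a_t³/μ) = 31340 s.
Converting: 31340 s ÷ 3600 s/hour = 8.71 hours.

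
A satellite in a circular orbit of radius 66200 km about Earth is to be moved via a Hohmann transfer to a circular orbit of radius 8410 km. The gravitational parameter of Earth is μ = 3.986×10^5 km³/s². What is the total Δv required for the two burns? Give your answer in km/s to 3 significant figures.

The Hohmann ellipse has a_t = (r₁ + r₂)/2 = 37305 km.
Circular speed at r₁: v₁ = √(μ/r₁) = √(3.986×10^5/66200) = 2.4538 km/s.
Transfer-orbit speed at r₁ (vis-viva): v_a = √[μ(2/r₁ − 1/a_t)] = 1.1651 km/s.
First burn Δv₁ = |v_a − v₁| = 1.2887 km/s.
Circular speed at r₂: v₂ = √(μ/r₂) = 6.8845 km/s.
Transfer-orbit speed at r₂: v_p = √[μ(2/r₂ − 1/a_t)] = 9.1710 km/s.
Second burn Δv₂ = |v₂ − v_p| = 2.2865 km/s.
Δv = Δv₁ + Δv₂ = 1.2887 + 2.2865 = 3.575 km/s.

Δv = 3.58 km/s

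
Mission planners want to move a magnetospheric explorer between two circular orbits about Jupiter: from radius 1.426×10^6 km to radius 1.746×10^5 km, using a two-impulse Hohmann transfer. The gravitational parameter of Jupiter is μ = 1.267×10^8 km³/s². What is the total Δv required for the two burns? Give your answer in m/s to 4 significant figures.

Δv = 14040 m/s

Semi-major axis of the transfer orbit: a_t = (1.426×10^6 + 1.746×10^5)/2 = 8.003×10^5 km.
At r₁ the circular-orbit speed is v₁ = √(μ/r₁) = 9.426 km/s.
Transfer-orbit speed at r₁ (v² = μ(2/r − 1/a)): v_a = √[μ(2/r₁ − 1/a_t)] = 4.403 km/s.
First burn Δv₁ = |v_a − v₁| = 5.023 km/s.
Circular speed at r₂: v₂ = √(μ/r₂) = 26.94 km/s.
Transfer-orbit speed at r₂: v_p = √[μ(2/r₂ − 1/a_t)] = 35.96 km/s.
Second burn Δv₂ = |v₂ − v_p| = 9.020 km/s.
Total Δv = Δv₁ + Δv₂ = 14.04 km/s.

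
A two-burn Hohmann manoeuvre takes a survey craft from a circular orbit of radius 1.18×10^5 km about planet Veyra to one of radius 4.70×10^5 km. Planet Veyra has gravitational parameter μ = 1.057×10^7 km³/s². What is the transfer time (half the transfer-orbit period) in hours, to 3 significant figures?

t = 42.8 hours

The Hohmann ellipse has a_t = (r₁ + r₂)/2 = 2.940×10^5 km.
Half the transfer-orbit period gives t = π√(a_t³/μ) = 1.540×10^5 s.
Converting: 1.540×10^5 s ÷ 3600 s/hour = 42.8 hours.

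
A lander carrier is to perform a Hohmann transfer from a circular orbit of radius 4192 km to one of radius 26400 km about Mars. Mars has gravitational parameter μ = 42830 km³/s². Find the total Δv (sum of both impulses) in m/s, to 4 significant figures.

Δv = 1610 m/s

The Hohmann ellipse has a_t = (r₁ + r₂)/2 = 15296 km.
At r₁ the circular-orbit speed is v₁ = √(μ/r₁) = 3.196 km/s.
Transfer-orbit speed at r₁ (v² = μ(2/r − 1/a)): v_p = √[μ(2/r₁ − 1/a_t)] = 4.199 km/s.
First burn Δv₁ = |v_p − v₁| = 1.003 km/s.
At r₂, v₂ = √(μ/r₂) = 1.2737 km/s.
Transfer-orbit speed at r₂: v_a = √[μ(2/r₂ − 1/a_t)] = 0.66680 km/s.
Second burn Δv₂ = |v₂ − v_a| = 0.6069 km/s.
Δv = Δv₁ + Δv₂ = 1.003 + 0.6069 = 1.610 km/s.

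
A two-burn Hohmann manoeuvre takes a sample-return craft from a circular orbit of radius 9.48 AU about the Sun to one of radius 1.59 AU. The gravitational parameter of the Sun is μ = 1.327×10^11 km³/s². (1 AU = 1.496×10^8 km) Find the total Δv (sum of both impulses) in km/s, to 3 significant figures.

In km: r₁ = 9.48 × 1.496×10^8 = 1.418208×10^9 km; r₂ = 1.59 × 1.496×10^8 = 2.37864×10^8 km.
The Hohmann ellipse has a_t = (r₁ + r₂)/2 = 8.28036×10^8 km.
At r₁ the circular-orbit speed is v₁ = √(μ/r₁) = 9.673 km/s.
Transfer-orbit speed at r₁ (vis-viva): v_a = √[μ(2/r₁ − 1/a_t)] = 5.184 km/s.
First burn Δv₁ = |v_a − v₁| = 4.489 km/s.
At r₂, v₂ = √(μ/r₂) = 23.6195 km/s.
Transfer-orbit speed at r₂: v_p = √[μ(2/r₂ − 1/a_t)] = 30.9112 km/s.
Second burn Δv₂ = |v₂ − v_p| = 7.292 km/s.
Total Δv = Δv₁ + Δv₂ = 11.78 km/s.

Δv = 11.8 km/s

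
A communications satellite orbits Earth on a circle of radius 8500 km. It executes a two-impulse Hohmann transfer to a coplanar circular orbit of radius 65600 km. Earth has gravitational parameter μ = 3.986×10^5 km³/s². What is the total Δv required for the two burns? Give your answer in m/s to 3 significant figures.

Semi-major axis of the transfer orbit: a_t = (8500 + 65600)/2 = 37050 km.
At r₁ the circular-orbit speed is v₁ = √(μ/r₁) = 6.848 km/s.
On the transfer ellipse at r₁, v² = μ(2/r − 1/a) gives v_p = √[μ(2/r₁ − 1/a_t)] = 9.112 km/s.
First burn Δv₁ = |v_p − v₁| = 2.264 km/s.
At r₂, v₂ = √(μ/r₂) = 2.465 km/s.
Transfer-orbit speed at r₂: v_a = √[μ(2/r₂ − 1/a_t)] = 1.181 km/s.
Second burn Δv₂ = |v₂ − v_a| = 1.284 km/s.
Total Δv = Δv₁ + Δv₂ = 3.548 km/s.

Δv = 3550 m/s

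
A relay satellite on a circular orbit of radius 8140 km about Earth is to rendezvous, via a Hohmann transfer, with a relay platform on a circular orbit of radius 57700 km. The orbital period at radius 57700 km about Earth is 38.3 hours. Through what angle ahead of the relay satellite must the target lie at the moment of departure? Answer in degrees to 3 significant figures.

From Kepler's third law T² = 4π²r³/μ at r = 57700 km, T = 38.3 hours = 38.3 × 3600 s = 1.3788×10^5 s: μ = 4π²r³/T² = 3.98919×10^5 km³/s².
Transfer-ellipse semi-major axis a_t = (r₁ + r₂)/2 = (8140 + 57700)/2 = 32920 km.
The half-period of the transfer ellipse is t = π√(a_t³/μ) = 29710 s.
Target angular speed ω₂ = √(μ/r₂³) = 4.557×10^-5 rad/s.
Angle swept by the target during transfer: ω₂·t = 1.3539 rad = 77.57°.
The relay satellite traverses 180° on the transfer ellipse, so the target must lead by 180° − 77.57° = 102°.

φ = 102°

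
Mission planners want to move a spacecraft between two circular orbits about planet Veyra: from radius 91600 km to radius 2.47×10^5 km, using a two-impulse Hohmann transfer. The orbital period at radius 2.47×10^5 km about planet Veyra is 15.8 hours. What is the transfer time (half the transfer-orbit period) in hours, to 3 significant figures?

t = 4.48 hours

From Kepler's third law T² = 4π²r³/μ at r = 2.47×10^5 km, T = 15.8 hours = 15.8 × 3600 s = 56880 s: μ = 4π²r³/T² = 1.83879×10^8 km³/s².
Transfer-ellipse semi-major axis a_t = (r₁ + r₂)/2 = (91600 + 2.470×10^5)/2 = 1.693×10^5 km.
Half the transfer-orbit period gives t = π√(a_t³/μ) = 16140 s.
Converting: 16140 s ÷ 3600 s/hour = 4.48 hours.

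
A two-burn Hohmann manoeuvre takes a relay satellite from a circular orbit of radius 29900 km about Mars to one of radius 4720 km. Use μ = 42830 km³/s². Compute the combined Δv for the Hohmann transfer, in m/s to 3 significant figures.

Δv = 1520 m/s

Transfer-ellipse semi-major axis a_t = (r₁ + r₂)/2 = (29900 + 4720)/2 = 17310 km.
At r₁ the circular-orbit speed is v₁ = √(μ/r₁) = 1.19685 km/s.
Transfer-orbit speed at r₁ (v² = μ(2/r − 1/a)): v_a = √[μ(2/r₁ − 1/a_t)] = 0.624973 km/s.
First burn Δv₁ = |v_a − v₁| = 0.5719 km/s.
Circular speed at r₂: v₂ = √(μ/r₂) = 3.0123 km/s.
Transfer-orbit speed at r₂: v_p = √[μ(2/r₂ − 1/a_t)] = 3.9590 km/s.
Second burn Δv₂ = |v₂ − v_p| = 0.9467 km/s.
Δv = Δv₁ + Δv₂ = 0.5719 + 0.9467 = 1.519 km/s.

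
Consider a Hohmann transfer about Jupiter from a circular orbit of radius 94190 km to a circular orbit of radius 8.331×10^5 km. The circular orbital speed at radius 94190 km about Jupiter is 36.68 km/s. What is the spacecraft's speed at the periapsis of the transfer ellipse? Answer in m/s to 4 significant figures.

From the circular-orbit relation v² = μ/r at r = 94190 km: μ = v²r = (36.68)² × 94190 = 1.26725×10^8 km³/s².
Transfer-ellipse semi-major axis a_t = (r₁ + r₂)/2 = (94190 + 8.331×10^5)/2 = 4.63645×10^5 km.
At periapsis, r = 94190 km.
From the vis-viva equation, v = √[μ(2/r − 1/a_t)] = 49.17 km/s.

v = 49170 m/s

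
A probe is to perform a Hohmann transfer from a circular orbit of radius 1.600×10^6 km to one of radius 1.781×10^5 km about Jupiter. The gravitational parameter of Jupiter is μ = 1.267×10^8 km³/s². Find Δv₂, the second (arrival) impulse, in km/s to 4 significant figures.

Δv₂ = 9.109 km/s

The Hohmann ellipse has a_t = (r₁ + r₂)/2 = 8.8905×10^5 km.
On the circular orbit at r = 1.781×10^5 km, v_c = √(μ/r) = 26.672 km/s.
Vis-viva on the transfer ellipse at r = 1.781×10^5 km gives v_t = √[μ(2/r − 1/a_t)] = 35.781 km/s.
Δv₂ = |v_t − v_c| = |35.781 − 26.672| = 9.109 km/s.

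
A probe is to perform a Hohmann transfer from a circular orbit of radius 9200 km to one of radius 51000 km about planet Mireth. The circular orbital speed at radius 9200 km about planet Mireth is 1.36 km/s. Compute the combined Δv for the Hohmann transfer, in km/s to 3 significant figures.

Δv = 0.669 km/s

From the circular-orbit relation v² = μ/r at r = 9200 km: μ = v²r = (1.36)² × 9200 = 17016.3 km³/s².
Transfer-ellipse semi-major axis a_t = (r₁ + r₂)/2 = (9200 + 51000)/2 = 30100 km.
Circular speed at r₁: v₁ = √(μ/r₁) = √(17016.3/9200) = 1.3600 km/s.
Transfer-orbit speed at r₁ (vis-viva equation): v_p = √[μ(2/r₁ − 1/a_t)] = 1.7703 km/s.
First burn Δv₁ = |v_p − v₁| = 0.4103 km/s.
Circular speed at r₂: v₂ = √(μ/r₂) = 0.5776 km/s.
Transfer-orbit speed at r₂: v_a = √[μ(2/r₂ − 1/a_t)] = 0.3193 km/s.
Second burn Δv₂ = |v₂ − v_a| = 0.2583 km/s.
Δv = Δv₁ + Δv₂ = 0.4103 + 0.2583 = 0.6686 km/s.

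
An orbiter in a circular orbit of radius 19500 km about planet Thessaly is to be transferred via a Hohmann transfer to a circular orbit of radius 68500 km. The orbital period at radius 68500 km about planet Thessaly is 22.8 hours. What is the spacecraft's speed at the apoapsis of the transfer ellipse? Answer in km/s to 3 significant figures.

From Kepler's third law T² = 4π²r³/μ at r = 68500 km, T = 22.8 hours = 22.8 × 3600 s = 82080 s: μ = 4π²r³/T² = 1.88346×10^6 km³/s².
Semi-major axis of the transfer orbit: a_t = (19500 + 68500)/2 = 44000 km.
The apoapsis of the transfer ellipse is at r = 68500 km.
Vis-viva: v = √[μ(2/r − 1/a_t)] = √[1.88346×10^6 × (2/68500 − 1/44000)] = 3.491 km/s.

v = 3.49 km/s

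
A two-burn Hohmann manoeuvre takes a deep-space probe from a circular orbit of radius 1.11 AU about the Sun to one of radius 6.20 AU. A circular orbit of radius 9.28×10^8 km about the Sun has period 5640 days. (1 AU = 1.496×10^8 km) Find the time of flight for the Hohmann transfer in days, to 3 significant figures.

From Kepler's third law T² = 4π²r³/μ at r = 9.28×10^8 km, T = 5640 days = 5640 × 86400 s = 4.87296×10^8 s: μ = 4π²r³/T² = 1.32867×10^11 km³/s².
In km: r₁ = 1.11 × 1.496×10^8 = 1.66056×10^8 km; r₂ = 6.20 × 1.496×10^8 = 9.2752×10^8 km.
Semi-major axis of the transfer orbit: a_t = (1.66056×10^8 + 9.2752×10^8)/2 = 5.46788×10^8 km.
By Kepler's third law the transfer-orbit period is T = 2π√(a_t³/μ), so t = T/2 = 1.102×10^8 s.
Converting: 1.102×10^8 s ÷ 86400 s/day = 1280 days.

t = 1280 days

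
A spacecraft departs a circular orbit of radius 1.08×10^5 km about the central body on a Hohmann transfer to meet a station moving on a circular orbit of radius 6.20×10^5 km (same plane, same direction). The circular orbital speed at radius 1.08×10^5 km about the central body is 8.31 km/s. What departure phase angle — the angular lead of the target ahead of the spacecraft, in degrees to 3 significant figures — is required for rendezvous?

From the circular-orbit relation v² = μ/r at r = 1.08×10^5 km: μ = v²r = (8.31)² × 1.08×10^5 = 7.45806×10^6 km³/s².
Transfer-ellipse semi-major axis a_t = (r₁ + r₂)/2 = (1.080×10^5 + 6.200×10^5)/2 = 3.640×10^5 km.
Transfer time t = π√(a_t³/μ) = 2.5263×10^5 s.
Target angular speed ω₂ = √(μ/r₂³) = 5.5940×10^-6 rad/s.
Angle swept by the target during transfer: ω₂·t = 1.4132 rad = 80.97°.
Arrival is 180° from departure on the ellipse, so φ = 180° − 80.97° = 99.0°.

φ = 99.0°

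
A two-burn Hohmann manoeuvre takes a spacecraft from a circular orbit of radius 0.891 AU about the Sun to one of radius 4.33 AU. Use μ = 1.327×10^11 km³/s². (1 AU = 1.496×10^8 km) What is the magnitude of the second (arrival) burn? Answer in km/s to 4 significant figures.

In km: r₁ = 0.891 × 1.496×10^8 = 1.332936×10^8 km; r₂ = 4.33 × 1.496×10^8 = 6.47768×10^8 km.
The Hohmann ellipse has a_t = (r₁ + r₂)/2 = 3.905308×10^8 km.
Circular speed at r = 6.47768×10^8 km: v_c = √(μ/r) = 14.313 km/s.
Transfer-orbit speed at the same r (vis-viva, a = a_t): v_t = √[μ(2/r − 1/a_t)] = 8.3619 km/s.
Δv₂ = |v_t − v_c| = |8.3619 − 14.313| = 5.951 km/s.

Δv₂ = 5.951 km/s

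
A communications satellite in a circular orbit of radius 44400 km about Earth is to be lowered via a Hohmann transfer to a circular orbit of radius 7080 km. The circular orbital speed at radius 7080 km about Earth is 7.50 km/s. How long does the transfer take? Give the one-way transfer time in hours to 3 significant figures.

t = 5.71 hours

From the circular-orbit relation v² = μ/r at r = 7080 km: μ = v²r = (7.50)² × 7080 = 3.98250×10^5 km³/s².
Transfer-ellipse semi-major axis a_t = (r₁ + r₂)/2 = (44400 + 7080)/2 = 25740 km.
Transfer time t = π√(a_t³/μ) = π√((25740)³ / 3.98250×10^5) = 20560 s.
Converting: 20560 s ÷ 3600 s/hour = 5.71 hours.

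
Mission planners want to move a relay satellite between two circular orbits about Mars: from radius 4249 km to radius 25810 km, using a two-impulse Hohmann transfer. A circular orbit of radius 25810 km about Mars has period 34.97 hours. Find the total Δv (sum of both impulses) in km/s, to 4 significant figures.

Δv = 1.589 km/s

From Kepler's third law T² = 4π²r³/μ at r = 25810 km, T = 34.97 hours = 34.97 × 3600 s = 1.25892×10^5 s: μ = 4π²r³/T² = 42828.0 km³/s².
Transfer-ellipse semi-major axis a_t = (r₁ + r₂)/2 = (4249 + 25810)/2 = 15029.5 km.
Circular speed at r₁: v₁ = √(μ/r₁) = √(42828.0/4249) = 3.17483 km/s.
Transfer-orbit speed at r₁ (v² = μ(2/r − 1/a)): v_p = √[μ(2/r₁ − 1/a_t)] = 4.16047 km/s.
First burn Δv₁ = |v_p − v₁| = 0.9856 km/s.
At r₂, v₂ = √(μ/r₂) = 1.28816 km/s.
Transfer-orbit speed at r₂: v_a = √[μ(2/r₂ − 1/a_t)] = 0.684922 km/s.
Second burn Δv₂ = |v₂ − v_a| = 0.6032 km/s.
Total Δv = Δv₁ + Δv₂ = 1.589 km/s.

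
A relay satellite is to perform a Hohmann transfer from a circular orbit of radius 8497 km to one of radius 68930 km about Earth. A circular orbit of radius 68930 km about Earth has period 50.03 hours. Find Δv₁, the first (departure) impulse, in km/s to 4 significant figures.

Δv₁ = 2.290 km/s

From Kepler's third law T² = 4π²r³/μ at r = 68930 km, T = 50.03 hours = 50.03 × 3600 s = 1.80108×10^5 s: μ = 4π²r³/T² = 3.98583×10^5 km³/s².
The Hohmann ellipse has a_t = (r₁ + r₂)/2 = 38713.5 km.
Circular speed at r = 8497 km: v_c = √(μ/r) = 6.849 km/s.
Vis-viva on the transfer ellipse at r = 8497 km gives v_t = √[μ(2/r − 1/a_t)] = 9.139 km/s.
Δv₁ = |v_t − v_c| = |9.139 − 6.849| = 2.290 km/s.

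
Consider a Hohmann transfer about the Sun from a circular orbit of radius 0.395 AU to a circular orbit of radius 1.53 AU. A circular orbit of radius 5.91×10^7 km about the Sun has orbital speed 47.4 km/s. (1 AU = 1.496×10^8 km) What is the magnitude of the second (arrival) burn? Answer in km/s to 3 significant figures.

Δv₂ = 8.66 km/s

From the circular-orbit relation v² = μ/r at r = 5.91×10^7 km: μ = v²r = (47.4)² × 5.91×10^7 = 1.32784×10^11 km³/s².
In km: r₁ = 0.395 × 1.496×10^8 = 5.9092×10^7 km; r₂ = 1.53 × 1.496×10^8 = 2.28888×10^8 km.
Semi-major axis of the transfer orbit: a_t = (5.9092×10^7 + 2.28888×10^8)/2 = 1.4399×10^8 km.
Circular speed at r = 2.28888×10^8 km: v_c = √(μ/r) = 24.086 km/s.
Vis-viva on the transfer ellipse at r = 2.28888×10^8 km gives v_t = √[μ(2/r − 1/a_t)] = 15.430 km/s.
Δv₂ = |v_t − v_c| = |15.430 − 24.086| = 8.656 km/s.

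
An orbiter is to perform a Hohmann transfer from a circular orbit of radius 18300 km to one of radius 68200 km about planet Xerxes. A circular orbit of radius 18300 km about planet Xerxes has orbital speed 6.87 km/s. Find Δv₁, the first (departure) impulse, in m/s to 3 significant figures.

Δv₁ = 1760 m/s

From the circular-orbit relation v² = μ/r at r = 18300 km: μ = v²r = (6.87)² × 18300 = 8.63703×10^5 km³/s².
Transfer-ellipse semi-major axis a_t = (r₁ + r₂)/2 = (18300 + 68200)/2 = 43250 km.
On the circular orbit at r = 18300 km, v_c = √(μ/r) = 6.870 km/s.
Transfer-orbit speed at the same r (vis-viva, a = a_t): v_t = √[μ(2/r − 1/a_t)] = 8.627 km/s.
Δv₁ = |v_t − v_c| = |8.627 − 6.870| = 1.757 km/s.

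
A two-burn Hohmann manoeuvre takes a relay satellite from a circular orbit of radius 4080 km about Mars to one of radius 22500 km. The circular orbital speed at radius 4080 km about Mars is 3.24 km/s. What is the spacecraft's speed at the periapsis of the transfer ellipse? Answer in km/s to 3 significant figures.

v = 4.22 km/s

From the circular-orbit relation v² = μ/r at r = 4080 km: μ = v²r = (3.24)² × 4080 = 42830.2 km³/s².
Transfer-ellipse semi-major axis a_t = (r₁ + r₂)/2 = (4080 + 22500)/2 = 13290 km.
At periapsis, r = 4080 km.
Applying v² = μ(2/r − 1/a_t): v = 4.216 km/s.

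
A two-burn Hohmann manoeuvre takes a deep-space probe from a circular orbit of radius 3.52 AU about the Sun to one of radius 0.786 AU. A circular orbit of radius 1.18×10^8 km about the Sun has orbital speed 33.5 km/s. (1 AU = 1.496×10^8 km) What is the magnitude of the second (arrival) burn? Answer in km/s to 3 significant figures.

Δv₂ = 9.35 km/s

From the circular-orbit relation v² = μ/r at r = 1.18×10^8 km: μ = v²r = (33.5)² × 1.18×10^8 = 1.32426×10^11 km³/s².
In km: r₁ = 3.52 × 1.496×10^8 = 5.26592×10^8 km; r₂ = 0.786 × 1.496×10^8 = 1.175856×10^8 km.
The Hohmann ellipse has a_t = (r₁ + r₂)/2 = 3.220888×10^8 km.
On the circular orbit at r = 1.175856×10^8 km, v_c = √(μ/r) = 33.559 km/s.
Vis-viva on the transfer ellipse at r = 1.175856×10^8 km gives v_t = √[μ(2/r − 1/a_t)] = 42.910 km/s.
Δv₂ = |v_t − v_c| = |42.910 − 33.559| = 9.351 km/s.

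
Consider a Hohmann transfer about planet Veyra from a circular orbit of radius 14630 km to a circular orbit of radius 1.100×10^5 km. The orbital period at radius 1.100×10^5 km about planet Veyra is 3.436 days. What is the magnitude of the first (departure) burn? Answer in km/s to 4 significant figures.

Δv₁ = 2.098 km/s

From Kepler's third law T² = 4π²r³/μ at r = 1.100×10^5 km, T = 3.436 days = 3.436 × 86400 s = 2.968704×10^5 s: μ = 4π²r³/T² = 5.96217×10^5 km³/s².
Semi-major axis of the transfer orbit: a_t = (14630 + 1.100×10^5)/2 = 62315 km.
On the circular orbit at r = 14630 km, v_c = √(μ/r) = 6.384 km/s.
Transfer-orbit speed at the same r (vis-viva, a = a_t): v_t = √[μ(2/r − 1/a_t)] = 8.482 km/s.
Δv₁ = |v_t − v_c| = |8.482 − 6.384| = 2.098 km/s.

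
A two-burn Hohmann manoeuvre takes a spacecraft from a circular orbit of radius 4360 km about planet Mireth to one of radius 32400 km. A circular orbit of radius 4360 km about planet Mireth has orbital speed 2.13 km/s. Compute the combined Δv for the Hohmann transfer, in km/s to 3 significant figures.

From the circular-orbit relation v² = μ/r at r = 4360 km: μ = v²r = (2.13)² × 4360 = 19780.9 km³/s².
Transfer-ellipse semi-major axis a_t = (r₁ + r₂)/2 = (4360 + 32400)/2 = 18380 km.
At r₁ the circular-orbit speed is v₁ = √(μ/r₁) = 2.130 km/s.
Transfer-orbit speed at r₁ (vis-viva equation): v_p = √[μ(2/r₁ − 1/a_t)] = 2.828 km/s.
First burn Δv₁ = |v_p − v₁| = 0.6980 km/s.
Circular speed at r₂: v₂ = √(μ/r₂) = 0.7814 km/s.
Transfer-orbit speed at r₂: v_a = √[μ(2/r₂ − 1/a_t)] = 0.3806 km/s.
Second burn Δv₂ = |v₂ − v_a| = 0.4008 km/s.
Δv = Δv₁ + Δv₂ = 0.6980 + 0.4008 = 1.099 km/s.

Δv = 1.10 km/s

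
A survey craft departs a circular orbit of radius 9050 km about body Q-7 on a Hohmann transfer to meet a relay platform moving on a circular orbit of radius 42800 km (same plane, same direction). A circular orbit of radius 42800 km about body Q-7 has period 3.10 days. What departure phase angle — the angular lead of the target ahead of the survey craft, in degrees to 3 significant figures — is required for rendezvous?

φ = 95.1°

From Kepler's third law T² = 4π²r³/μ at r = 42800 km, T = 3.10 days = 3.10 × 86400 s = 2.6784×10^5 s: μ = 4π²r³/T² = 43146.0 km³/s².
Transfer-ellipse semi-major axis a_t = (r₁ + r₂)/2 = (9050 + 42800)/2 = 25925 km.
The half-period of the transfer ellipse is t = π√(a_t³/μ) = 63130 s.
Target angular speed ω₂ = √(μ/r₂³) = 2.346×10^-5 rad/s.
Angle swept by the target during transfer: ω₂·t = 1.481 rad = 84.86°.
The survey craft traverses 180° on the transfer ellipse, so the target must lead by 180° − 84.86° = 95.1°.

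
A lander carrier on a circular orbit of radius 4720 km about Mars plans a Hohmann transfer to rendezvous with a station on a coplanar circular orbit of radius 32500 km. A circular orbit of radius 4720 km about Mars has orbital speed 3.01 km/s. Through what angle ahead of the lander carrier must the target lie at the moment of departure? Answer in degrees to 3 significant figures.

φ = 102°

From the circular-orbit relation v² = μ/r at r = 4720 km: μ = v²r = (3.01)² × 4720 = 42763.7 km³/s².
The Hohmann ellipse has a_t = (r₁ + r₂)/2 = 18610 km.
Transfer time t = π√(a_t³/μ) = 38568 s.
The target's mean motion on its circular orbit is ω₂ = √(μ/r₂³) = 3.5295×10^-5 rad/s.
Angle swept by the target during transfer: ω₂·t = 1.3613 rad = 78.00°.
Arrival is 180° from departure on the ellipse, so φ = 180° − 78.00° = 102°.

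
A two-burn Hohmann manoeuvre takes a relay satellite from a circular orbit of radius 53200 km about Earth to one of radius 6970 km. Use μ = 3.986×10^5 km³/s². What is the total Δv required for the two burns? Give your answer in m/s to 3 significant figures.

Δv = 3910 m/s

The Hohmann ellipse has a_t = (r₁ + r₂)/2 = 30085 km.
Circular speed at r₁: v₁ = √(μ/r₁) = √(3.986×10^5/53200) = 2.7372 km/s.
On the transfer ellipse at r₁, vis-viva equation gives v_a = √[μ(2/r₁ − 1/a_t)] = 1.3175 km/s.
First burn Δv₁ = |v_a − v₁| = 1.420 km/s.
At r₂, v₂ = √(μ/r₂) = 7.5623 km/s.
Transfer-orbit speed at r₂: v_p = √[μ(2/r₂ − 1/a_t)] = 10.056 km/s.
Second burn Δv₂ = |v₂ − v_p| = 2.494 km/s.
Δv = Δv₁ + Δv₂ = 1.420 + 2.494 = 3.914 km/s.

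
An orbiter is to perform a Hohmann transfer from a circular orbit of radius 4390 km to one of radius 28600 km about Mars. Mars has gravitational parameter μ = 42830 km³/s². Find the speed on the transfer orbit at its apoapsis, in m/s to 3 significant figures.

v = 631 m/s

The Hohmann ellipse has a_t = (r₁ + r₂)/2 = 16495 km.
The apoapsis of the transfer ellipse is at r = 28600 km.
Applying v² = μ(2/r − 1/a_t): v = 0.6313 km/s.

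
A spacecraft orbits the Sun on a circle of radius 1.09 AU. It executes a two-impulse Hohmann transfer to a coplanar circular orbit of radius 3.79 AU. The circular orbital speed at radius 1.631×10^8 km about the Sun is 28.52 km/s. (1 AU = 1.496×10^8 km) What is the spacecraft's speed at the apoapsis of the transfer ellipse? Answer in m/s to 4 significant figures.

v = 10220 m/s

From the circular-orbit relation v² = μ/r at r = 1.631×10^8 km: μ = v²r = (28.52)² × 1.631×10^8 = 1.32664×10^11 km³/s².
In km: r₁ = 1.09 × 1.496×10^8 = 1.63064×10^8 km; r₂ = 3.79 × 1.496×10^8 = 5.66984×10^8 km.
Semi-major axis of the transfer orbit: a_t = (1.63064×10^8 + 5.66984×10^8)/2 = 3.65024×10^8 km.
At apoapsis, r = 5.66984×10^8 km.
From the vis-viva equation, v = √[μ(2/r − 1/a_t)] = 10.22 km/s.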